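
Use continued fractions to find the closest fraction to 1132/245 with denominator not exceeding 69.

134/29

Expand x = 1132/245 as a continued fraction with the Euclidean algorithm:
  1132 = 4*245 + 152, so a_0 = 4.
  245 = 1*152 + 93, so a_1 = 1.
  152 = 1*93 + 59, so a_2 = 1.
  93 = 1*59 + 34, so a_3 = 1.
  59 = 1*34 + 25, so a_4 = 1.
  34 = 1*25 + 9, so a_5 = 1.
  25 = 2*9 + 7, so a_6 = 2.
  9 = 1*7 + 2, so a_7 = 1.
  7 = 3*2 + 1, so a_8 = 3.
  2 = 2*1 + 0, so a_9 = 2.
so x = [4; 1, 1, 1, 1, 1, 2, 1, 3, 2].
Convergents (p_i = a_i*p_{i-1} + p_{i-2}, q_i = a_i*q_{i-1} + q_{i-2} with p_{-2}=0, p_{-1}=1, q_{-2}=1, q_{-1}=0), until the denominator exceeds 69:
  i=0: a_0=4, p_0 = 4*1 + 0 = 4, q_0 = 4*0 + 1 = 1.
  i=1: a_1=1, p_1 = 1*4 + 1 = 5, q_1 = 1*1 + 0 = 1.
  i=2: a_2=1, p_2 = 1*5 + 4 = 9, q_2 = 1*1 + 1 = 2.
  i=3: a_3=1, p_3 = 1*9 + 5 = 14, q_3 = 1*2 + 1 = 3.
  i=4: a_4=1, p_4 = 1*14 + 9 = 23, q_4 = 1*3 + 2 = 5.
  i=5: a_5=1, p_5 = 1*23 + 14 = 37, q_5 = 1*5 + 3 = 8.
  i=6: a_6=2, p_6 = 2*37 + 23 = 97, q_6 = 2*8 + 5 = 21.
  i=7: a_7=1, p_7 = 1*97 + 37 = 134, q_7 = 1*21 + 8 = 29.
  i=8: a_8=3, p_8 = 3*134 + 97 = 499, q_8 = 3*29 + 21 = 108.
q_8 = 108 > 69, so the last convergent with denominator <= 69 is p_7/q_7 = 134/29.
The closest fraction with denominator <= 69 is either p_7/q_7 or the intermediate fraction (k*p_7 + p_6)/(k*q_7 + q_6) with the largest k >= 1 whose denominator stays <= 69; these approach x as k grows, and every other convergent or intermediate fraction in range is farther away.
Largest k: floor((69 - q_6)/q_7) = floor((69 - 21)/29) = 1.
That gives (1*134 + 97)/(1*29 + 21) = 231/50.
Compare the errors: |x - 134/29| = |1132*29 - 134*245|/(245*29) = 2/7105, and |x - 231/50| = |1132*50 - 231*245|/(245*50) = 5/12250.
Cross-multiplying, 2*12250 = 24500 < 35525 = 5*7105, so 2/7105 is smaller: the convergent 134/29 is closer to x than 231/50.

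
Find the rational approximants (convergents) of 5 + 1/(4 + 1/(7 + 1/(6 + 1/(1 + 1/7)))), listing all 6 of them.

5/1, 21/4, 152/29, 933/178, 1085/207, 8528/1627

Using the convergent recurrence p_i = a_i*p_{i-1} + p_{i-2}, q_i = a_i*q_{i-1} + q_{i-2} with p_{-2}=0, p_{-1}=1, q_{-2}=1, q_{-1}=0:
  i=0: a_0=5, p_0 = 5*1 + 0 = 5, q_0 = 5*0 + 1 = 1.
  i=1: a_1=4, p_1 = 4*5 + 1 = 21, q_1 = 4*1 + 0 = 4.
  i=2: a_2=7, p_2 = 7*21 + 5 = 152, q_2 = 7*4 + 1 = 29.
  i=3: a_3=6, p_3 = 6*152 + 21 = 933, q_3 = 6*29 + 4 = 178.
  i=4: a_4=1, p_4 = 1*933 + 152 = 1085, q_4 = 1*178 + 29 = 207.
  i=5: a_5=7, p_5 = 7*1085 + 933 = 8528, q_5 = 7*207 + 178 = 1627.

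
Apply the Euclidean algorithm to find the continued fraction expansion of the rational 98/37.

Run the Euclidean algorithm on 98 and 37; the successive quotients are the partial quotients a_0, a_1, ... (each step inverts the fractional part left over by the previous one):
  98 = 2*37 + 24, so a_0 = 2.
  37 = 1*24 + 13, so a_1 = 1.
  24 = 1*13 + 11, so a_2 = 1.
  13 = 1*11 + 2, so a_3 = 1.
  11 = 5*2 + 1, so a_4 = 5.
  2 = 2*1 + 0, so a_5 = 2.
The remainder reaches 0 after 6 divisions, so the expansion has 6 partial quotients, read off in order.

[2; 1, 1, 1, 5, 2]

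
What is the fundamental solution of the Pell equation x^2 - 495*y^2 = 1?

(x, y) = (89, 4)

First expand sqrt(495) as a continued fraction. With x_i = (sqrt(495) + m_i)/d_i and (m_0, d_0) = (0, 1): a_0 = floor(sqrt(495)) = 22, since 22^2 = 484 <= 495 < 529 = 23^2.
Iterate m_{i+1} = d_i*a_i - m_i, d_{i+1} = (495 - m_{i+1}^2)/d_i, a_{i+1} = floor((a_0 + m_{i+1})/d_{i+1}):
  m_1 = 1*22 - 0 = 22, d_1 = (495 - 22^2)/1 = 11/1 = 11, a_1 = floor((22 + 22)/11) = 4.
  m_2 = 11*4 - 22 = 22, d_2 = (495 - 22^2)/11 = 11/11 = 1, a_2 = floor((22 + 22)/1) = 44.
  m_3 = 1*44 - 22 = 22, d_3 = (495 - 22^2)/1 = 11/1 = 11: (m_3, d_3) = (m_1, d_1) = (22, 11), so from here the quotients repeat a_1, a_2; the period length is 2.
So sqrt(495) = [22; (4, 44)] with period length k = 2.
k is even, so the fundamental solution of x^2 - 495y^2 = 1 is (p_{k-1}, q_{k-1}) = (p_1, q_1); compute convergents through index 1.
Convergents (p_i = a_i*p_{i-1} + p_{i-2}, q_i = a_i*q_{i-1} + q_{i-2} with p_{-2}=0, p_{-1}=1, q_{-2}=1, q_{-1}=0):
  i=0: a_0=22, p_0 = 22*1 + 0 = 22, q_0 = 22*0 + 1 = 1.
  i=1: a_1=4, p_1 = 4*22 + 1 = 89, q_1 = 4*1 + 0 = 4.
Check: 89^2 - 495*4^2 = 7921 - 7920 = 1, so (x, y) = (89, 4) solves the equation, and by the theorem it is the least positive solution.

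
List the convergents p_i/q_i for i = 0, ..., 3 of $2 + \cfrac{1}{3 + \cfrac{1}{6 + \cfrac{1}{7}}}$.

2/1, 7/3, 44/19, 315/136

Using the convergent recurrence p_i = a_i*p_{i-1} + p_{i-2}, q_i = a_i*q_{i-1} + q_{i-2} with p_{-2}=0, p_{-1}=1, q_{-2}=1, q_{-1}=0:
  i=0: a_0=2, p_0 = 2*1 + 0 = 2, q_0 = 2*0 + 1 = 1.
  i=1: a_1=3, p_1 = 3*2 + 1 = 7, q_1 = 3*1 + 0 = 3.
  i=2: a_2=6, p_2 = 6*7 + 2 = 44, q_2 = 6*3 + 1 = 19.
  i=3: a_3=7, p_3 = 7*44 + 7 = 315, q_3 = 7*19 + 3 = 136.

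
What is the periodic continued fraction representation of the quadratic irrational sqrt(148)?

Write x_i = (sqrt(148) + m_i)/d_i with (m_0, d_0) = (0, 1). a_0 = floor(sqrt(148)) = 12, since 12^2 = 144 <= 148 < 169 = 13^2.
Iterate m_{i+1} = d_i*a_i - m_i, d_{i+1} = (148 - m_{i+1}^2)/d_i, a_{i+1} = floor((a_0 + m_{i+1})/d_{i+1}):
  m_1 = 1*12 - 0 = 12, d_1 = (148 - 12^2)/1 = 4/1 = 4, a_1 = floor((12 + 12)/4) = 6.
  m_2 = 4*6 - 12 = 12, d_2 = (148 - 12^2)/4 = 4/4 = 1, a_2 = floor((12 + 12)/1) = 24.
  m_3 = 1*24 - 12 = 12, d_3 = (148 - 12^2)/1 = 4/1 = 4: (m_3, d_3) = (m_1, d_1) = (12, 4), so from here the quotients repeat a_1, a_2; the period length is 2.
Hence the expansion of sqrt(148) is a_0 = 12 followed by the repeating block 6, 24 (period 2).

[12; (6, 24)]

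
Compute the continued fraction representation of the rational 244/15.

Run the Euclidean algorithm on 244 and 15; the successive quotients are the partial quotients a_0, a_1, ... (each step inverts the fractional part left over by the previous one):
  244 = 16*15 + 4, so a_0 = 16.
  15 = 3*4 + 3, so a_1 = 3.
  4 = 1*3 + 1, so a_2 = 1.
  3 = 3*1 + 0, so a_3 = 3.
The remainder reaches 0 after 4 divisions, so the expansion has 4 partial quotients, read off in order.

[16; 3, 1, 3]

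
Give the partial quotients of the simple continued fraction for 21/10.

Run the Euclidean algorithm on 21 and 10; the successive quotients are the partial quotients a_0, a_1, ... (each step inverts the fractional part left over by the previous one):
  21 = 2*10 + 1, so a_0 = 2.
  10 = 10*1 + 0, so a_1 = 10.
The remainder reaches 0 after 2 divisions, so the expansion has 2 partial quotients, read off in order.

[2; 10]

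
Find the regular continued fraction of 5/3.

[1; 1, 2]

Run the Euclidean algorithm on 5 and 3; the successive quotients are the partial quotients a_0, a_1, ... (each step inverts the fractional part left over by the previous one):
  5 = 1*3 + 2, so a_0 = 1.
  3 = 1*2 + 1, so a_1 = 1.
  2 = 2*1 + 0, so a_2 = 2.
The remainder reaches 0 after 3 divisions, so the expansion has 3 partial quotients, read off in order.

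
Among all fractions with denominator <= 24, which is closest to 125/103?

Expand x = 125/103 as a continued fraction with the Euclidean algorithm:
  125 = 1*103 + 22, so a_0 = 1.
  103 = 4*22 + 15, so a_1 = 4.
  22 = 1*15 + 7, so a_2 = 1.
  15 = 2*7 + 1, so a_3 = 2.
  7 = 7*1 + 0, so a_4 = 7.
so x = [1; 4, 1, 2, 7].
Convergents (p_i = a_i*p_{i-1} + p_{i-2}, q_i = a_i*q_{i-1} + q_{i-2} with p_{-2}=0, p_{-1}=1, q_{-2}=1, q_{-1}=0), until the denominator exceeds 24:
  i=0: a_0=1, p_0 = 1*1 + 0 = 1, q_0 = 1*0 + 1 = 1.
  i=1: a_1=4, p_1 = 4*1 + 1 = 5, q_1 = 4*1 + 0 = 4.
  i=2: a_2=1, p_2 = 1*5 + 1 = 6, q_2 = 1*4 + 1 = 5.
  i=3: a_3=2, p_3 = 2*6 + 5 = 17, q_3 = 2*5 + 4 = 14.
  i=4: a_4=7, p_4 = 7*17 + 6 = 125, q_4 = 7*14 + 5 = 103.
q_4 = 103 > 24, so the last convergent with denominator <= 24 is p_3/q_3 = 17/14.
The closest fraction with denominator <= 24 is either p_3/q_3 or the intermediate fraction (k*p_3 + p_2)/(k*q_3 + q_2) with the largest k >= 1 whose denominator stays <= 24; these approach x as k grows, and every other convergent or intermediate fraction in range is farther away.
Largest k: floor((24 - q_2)/q_3) = floor((24 - 5)/14) = 1.
That gives (1*17 + 6)/(1*14 + 5) = 23/19.
Compare the errors: |x - 17/14| = |125*14 - 17*103|/(103*14) = 1/1442, and |x - 23/19| = |125*19 - 23*103|/(103*19) = 6/1957.
Cross-multiplying, 1*1957 = 1957 < 8652 = 6*1442, so 1/1442 is smaller: the convergent 17/14 is closer to x than 23/19.

17/14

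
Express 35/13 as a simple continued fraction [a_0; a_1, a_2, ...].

Run the Euclidean algorithm on 35 and 13; the successive quotients are the partial quotients a_0, a_1, ... (each step inverts the fractional part left over by the previous one):
  35 = 2*13 + 9, so a_0 = 2.
  13 = 1*9 + 4, so a_1 = 1.
  9 = 2*4 + 1, so a_2 = 2.
  4 = 4*1 + 0, so a_3 = 4.
The remainder reaches 0 after 4 divisions, so the expansion has 4 partial quotients, read off in order.

[2; 1, 2, 4]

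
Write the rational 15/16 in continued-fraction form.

[0; 1, 15]

Run the Euclidean algorithm on 15 and 16; the successive quotients are the partial quotients a_0, a_1, ... (each step inverts the fractional part left over by the previous one):
  15 = 0*16 + 15, so a_0 = 0.
  16 = 1*15 + 1, so a_1 = 1.
  15 = 15*1 + 0, so a_2 = 15.
The remainder reaches 0 after 3 divisions, so the expansion has 3 partial quotients, read off in order.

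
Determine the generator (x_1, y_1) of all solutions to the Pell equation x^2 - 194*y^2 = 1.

First expand sqrt(194) as a continued fraction. With x_i = (sqrt(194) + m_i)/d_i and (m_0, d_0) = (0, 1): a_0 = floor(sqrt(194)) = 13, since 13^2 = 169 <= 194 < 196 = 14^2.
Iterate m_{i+1} = d_i*a_i - m_i, d_{i+1} = (194 - m_{i+1}^2)/d_i, a_{i+1} = floor((a_0 + m_{i+1})/d_{i+1}):
  m_1 = 1*13 - 0 = 13, d_1 = (194 - 13^2)/1 = 25/1 = 25, a_1 = floor((13 + 13)/25) = 1.
  m_2 = 25*1 - 13 = 12, d_2 = (194 - 12^2)/25 = 50/25 = 2, a_2 = floor((13 + 12)/2) = 12.
  m_3 = 2*12 - 12 = 12, d_3 = (194 - 12^2)/2 = 50/2 = 25, a_3 = floor((13 + 12)/25) = 1.
  m_4 = 25*1 - 12 = 13, d_4 = (194 - 13^2)/25 = 25/25 = 1, a_4 = floor((13 + 13)/1) = 26.
  m_5 = 1*26 - 13 = 13, d_5 = (194 - 13^2)/1 = 25/1 = 25: (m_5, d_5) = (m_1, d_1) = (13, 25), so from here the quotients repeat a_1, ..., a_4; the period length is 4.
So sqrt(194) = [13; (1, 12, 1, 26)] with period length k = 4.
k is even, so the fundamental solution of x^2 - 194y^2 = 1 is (p_{k-1}, q_{k-1}) = (p_3, q_3); compute convergents through index 3.
Convergents (p_i = a_i*p_{i-1} + p_{i-2}, q_i = a_i*q_{i-1} + q_{i-2} with p_{-2}=0, p_{-1}=1, q_{-2}=1, q_{-1}=0):
  i=0: a_0=13, p_0 = 13*1 + 0 = 13, q_0 = 13*0 + 1 = 1.
  i=1: a_1=1, p_1 = 1*13 + 1 = 14, q_1 = 1*1 + 0 = 1.
  i=2: a_2=12, p_2 = 12*14 + 13 = 181, q_2 = 12*1 + 1 = 13.
  i=3: a_3=1, p_3 = 1*181 + 14 = 195, q_3 = 1*13 + 1 = 14.
Check: 195^2 - 194*14^2 = 38025 - 38024 = 1, so (x, y) = (195, 14) solves the equation, and by the theorem it is the least positive solution.

(x, y) = (195, 14)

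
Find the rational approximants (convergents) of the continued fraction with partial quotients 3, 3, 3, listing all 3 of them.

3/1, 10/3, 33/10

Using the convergent recurrence p_i = a_i*p_{i-1} + p_{i-2}, q_i = a_i*q_{i-1} + q_{i-2} with p_{-2}=0, p_{-1}=1, q_{-2}=1, q_{-1}=0:
  i=0: a_0=3, p_0 = 3*1 + 0 = 3, q_0 = 3*0 + 1 = 1.
  i=1: a_1=3, p_1 = 3*3 + 1 = 10, q_1 = 3*1 + 0 = 3.
  i=2: a_2=3, p_2 = 3*10 + 3 = 33, q_2 = 3*3 + 1 = 10.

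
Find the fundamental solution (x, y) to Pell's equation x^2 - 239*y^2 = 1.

(x, y) = (6195120, 400729)

First expand sqrt(239) as a continued fraction. With x_i = (sqrt(239) + m_i)/d_i and (m_0, d_0) = (0, 1): a_0 = floor(sqrt(239)) = 15, since 15^2 = 225 <= 239 < 256 = 16^2.
Iterate m_{i+1} = d_i*a_i - m_i, d_{i+1} = (239 - m_{i+1}^2)/d_i, a_{i+1} = floor((a_0 + m_{i+1})/d_{i+1}):
  m_1 = 1*15 - 0 = 15, d_1 = (239 - 15^2)/1 = 14/1 = 14, a_1 = floor((15 + 15)/14) = 2.
  m_2 = 14*2 - 15 = 13, d_2 = (239 - 13^2)/14 = 70/14 = 5, a_2 = floor((15 + 13)/5) = 5.
  m_3 = 5*5 - 13 = 12, d_3 = (239 - 12^2)/5 = 95/5 = 19, a_3 = floor((15 + 12)/19) = 1.
  m_4 = 19*1 - 12 = 7, d_4 = (239 - 7^2)/19 = 190/19 = 10, a_4 = floor((15 + 7)/10) = 2.
  m_5 = 10*2 - 7 = 13, d_5 = (239 - 13^2)/10 = 70/10 = 7, a_5 = floor((15 + 13)/7) = 4.
  m_6 = 7*4 - 13 = 15, d_6 = (239 - 15^2)/7 = 14/7 = 2, a_6 = floor((15 + 15)/2) = 15.
  m_7 = 2*15 - 15 = 15, d_7 = (239 - 15^2)/2 = 14/2 = 7, a_7 = floor((15 + 15)/7) = 4.
  m_8 = 7*4 - 15 = 13, d_8 = (239 - 13^2)/7 = 70/7 = 10, a_8 = floor((15 + 13)/10) = 2.
  m_9 = 10*2 - 13 = 7, d_9 = (239 - 7^2)/10 = 190/10 = 19, a_9 = floor((15 + 7)/19) = 1.
  m_10 = 19*1 - 7 = 12, d_10 = (239 - 12^2)/19 = 95/19 = 5, a_10 = floor((15 + 12)/5) = 5.
  m_11 = 5*5 - 12 = 13, d_11 = (239 - 13^2)/5 = 70/5 = 14, a_11 = floor((15 + 13)/14) = 2.
  m_12 = 14*2 - 13 = 15, d_12 = (239 - 15^2)/14 = 14/14 = 1, a_12 = floor((15 + 15)/1) = 30.
  m_13 = 1*30 - 15 = 15, d_13 = (239 - 15^2)/1 = 14/1 = 14: (m_13, d_13) = (m_1, d_1) = (15, 14), so from here the quotients repeat a_1, ..., a_12; the period length is 12.
So sqrt(239) = [15; (2, 5, 1, 2, 4, 15, 4, 2, 1, 5, 2, 30)] with period length k = 12.
k is even, so the fundamental solution of x^2 - 239y^2 = 1 is (p_{k-1}, q_{k-1}) = (p_11, q_11); compute convergents through index 11.
Convergents (p_i = a_i*p_{i-1} + p_{i-2}, q_i = a_i*q_{i-1} + q_{i-2} with p_{-2}=0, p_{-1}=1, q_{-2}=1, q_{-1}=0):
  i=0: a_0=15, p_0 = 15*1 + 0 = 15, q_0 = 15*0 + 1 = 1.
  i=1: a_1=2, p_1 = 2*15 + 1 = 31, q_1 = 2*1 + 0 = 2.
  i=2: a_2=5, p_2 = 5*31 + 15 = 170, q_2 = 5*2 + 1 = 11.
  i=3: a_3=1, p_3 = 1*170 + 31 = 201, q_3 = 1*11 + 2 = 13.
  i=4: a_4=2, p_4 = 2*201 + 170 = 572, q_4 = 2*13 + 11 = 37.
  i=5: a_5=4, p_5 = 4*572 + 201 = 2489, q_5 = 4*37 + 13 = 161.
  i=6: a_6=15, p_6 = 15*2489 + 572 = 37907, q_6 = 15*161 + 37 = 2452.
  i=7: a_7=4, p_7 = 4*37907 + 2489 = 154117, q_7 = 4*2452 + 161 = 9969.
  i=8: a_8=2, p_8 = 2*154117 + 37907 = 346141, q_8 = 2*9969 + 2452 = 22390.
  i=9: a_9=1, p_9 = 1*346141 + 154117 = 500258, q_9 = 1*22390 + 9969 = 32359.
  i=10: a_10=5, p_10 = 5*500258 + 346141 = 2847431, q_10 = 5*32359 + 22390 = 184185.
  i=11: a_11=2, p_11 = 2*2847431 + 500258 = 6195120, q_11 = 2*184185 + 32359 = 400729.
Check: 6195120^2 - 239*400729^2 = 38379511814400 - 38379511814399 = 1, so (x, y) = (6195120, 400729) solves the equation, and by the theorem it is the least positive solution.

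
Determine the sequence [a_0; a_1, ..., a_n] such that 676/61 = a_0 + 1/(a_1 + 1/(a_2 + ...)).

[11; 12, 5]

Run the Euclidean algorithm on 676 and 61; the successive quotients are the partial quotients a_0, a_1, ... (each step inverts the fractional part left over by the previous one):
  676 = 11*61 + 5, so a_0 = 11.
  61 = 12*5 + 1, so a_1 = 12.
  5 = 5*1 + 0, so a_2 = 5.
The remainder reaches 0 after 3 divisions, so the expansion has 3 partial quotients, read off in order.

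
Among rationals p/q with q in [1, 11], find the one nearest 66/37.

16/9

Expand x = 66/37 as a continued fraction with the Euclidean algorithm:
  66 = 1*37 + 29, so a_0 = 1.
  37 = 1*29 + 8, so a_1 = 1.
  29 = 3*8 + 5, so a_2 = 3.
  8 = 1*5 + 3, so a_3 = 1.
  5 = 1*3 + 2, so a_4 = 1.
  3 = 1*2 + 1, so a_5 = 1.
  2 = 2*1 + 0, so a_6 = 2.
so x = [1; 1, 3, 1, 1, 1, 2].
Convergents (p_i = a_i*p_{i-1} + p_{i-2}, q_i = a_i*q_{i-1} + q_{i-2} with p_{-2}=0, p_{-1}=1, q_{-2}=1, q_{-1}=0), until the denominator exceeds 11:
  i=0: a_0=1, p_0 = 1*1 + 0 = 1, q_0 = 1*0 + 1 = 1.
  i=1: a_1=1, p_1 = 1*1 + 1 = 2, q_1 = 1*1 + 0 = 1.
  i=2: a_2=3, p_2 = 3*2 + 1 = 7, q_2 = 3*1 + 1 = 4.
  i=3: a_3=1, p_3 = 1*7 + 2 = 9, q_3 = 1*4 + 1 = 5.
  i=4: a_4=1, p_4 = 1*9 + 7 = 16, q_4 = 1*5 + 4 = 9.
  i=5: a_5=1, p_5 = 1*16 + 9 = 25, q_5 = 1*9 + 5 = 14.
q_5 = 14 > 11, so the last convergent with denominator <= 11 is p_4/q_4 = 16/9.
The closest fraction with denominator <= 11 is either p_4/q_4 or the intermediate fraction (k*p_4 + p_3)/(k*q_4 + q_3) with the largest k >= 1 whose denominator stays <= 11; these approach x as k grows, and every other convergent or intermediate fraction in range is farther away.
Largest k: floor((11 - q_3)/q_4) = floor((11 - 5)/9) = 0.
Since k = 0, no intermediate fraction beyond p_4/q_4 has denominator <= 11, so the convergent 16/9 is the closest (its error is |66*9 - 16*37|/(37*9) = 2/333).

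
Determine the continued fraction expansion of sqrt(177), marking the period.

[13; (3, 3, 2, 8, 2, 3, 3, 26)]

Write x_i = (sqrt(177) + m_i)/d_i with (m_0, d_0) = (0, 1). a_0 = floor(sqrt(177)) = 13, since 13^2 = 169 <= 177 < 196 = 14^2.
Iterate m_{i+1} = d_i*a_i - m_i, d_{i+1} = (177 - m_{i+1}^2)/d_i, a_{i+1} = floor((a_0 + m_{i+1})/d_{i+1}):
  m_1 = 1*13 - 0 = 13, d_1 = (177 - 13^2)/1 = 8/1 = 8, a_1 = floor((13 + 13)/8) = 3.
  m_2 = 8*3 - 13 = 11, d_2 = (177 - 11^2)/8 = 56/8 = 7, a_2 = floor((13 + 11)/7) = 3.
  m_3 = 7*3 - 11 = 10, d_3 = (177 - 10^2)/7 = 77/7 = 11, a_3 = floor((13 + 10)/11) = 2.
  m_4 = 11*2 - 10 = 12, d_4 = (177 - 12^2)/11 = 33/11 = 3, a_4 = floor((13 + 12)/3) = 8.
  m_5 = 3*8 - 12 = 12, d_5 = (177 - 12^2)/3 = 33/3 = 11, a_5 = floor((13 + 12)/11) = 2.
  m_6 = 11*2 - 12 = 10, d_6 = (177 - 10^2)/11 = 77/11 = 7, a_6 = floor((13 + 10)/7) = 3.
  m_7 = 7*3 - 10 = 11, d_7 = (177 - 11^2)/7 = 56/7 = 8, a_7 = floor((13 + 11)/8) = 3.
  m_8 = 8*3 - 11 = 13, d_8 = (177 - 13^2)/8 = 8/8 = 1, a_8 = floor((13 + 13)/1) = 26.
  m_9 = 1*26 - 13 = 13, d_9 = (177 - 13^2)/1 = 8/1 = 8: (m_9, d_9) = (m_1, d_1) = (13, 8), so from here the quotients repeat a_1, ..., a_8; the period length is 8.
Hence the expansion of sqrt(177) is a_0 = 13 followed by the repeating block 3, 3, 2, 8, 2, 3, 3, 26 (period 8).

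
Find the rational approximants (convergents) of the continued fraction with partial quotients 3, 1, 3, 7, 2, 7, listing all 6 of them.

3/1, 4/1, 15/4, 109/29, 233/62, 1740/463

Using the convergent recurrence p_i = a_i*p_{i-1} + p_{i-2}, q_i = a_i*q_{i-1} + q_{i-2} with p_{-2}=0, p_{-1}=1, q_{-2}=1, q_{-1}=0:
  i=0: a_0=3, p_0 = 3*1 + 0 = 3, q_0 = 3*0 + 1 = 1.
  i=1: a_1=1, p_1 = 1*3 + 1 = 4, q_1 = 1*1 + 0 = 1.
  i=2: a_2=3, p_2 = 3*4 + 3 = 15, q_2 = 3*1 + 1 = 4.
  i=3: a_3=7, p_3 = 7*15 + 4 = 109, q_3 = 7*4 + 1 = 29.
  i=4: a_4=2, p_4 = 2*109 + 15 = 233, q_4 = 2*29 + 4 = 62.
  i=5: a_5=7, p_5 = 7*233 + 109 = 1740, q_5 = 7*62 + 29 = 463.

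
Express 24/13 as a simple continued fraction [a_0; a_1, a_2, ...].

[1; 1, 5, 2]

Run the Euclidean algorithm on 24 and 13; the successive quotients are the partial quotients a_0, a_1, ... (each step inverts the fractional part left over by the previous one):
  24 = 1*13 + 11, so a_0 = 1.
  13 = 1*11 + 2, so a_1 = 1.
  11 = 5*2 + 1, so a_2 = 5.
  2 = 2*1 + 0, so a_3 = 2.
The remainder reaches 0 after 4 divisions, so the expansion has 4 partial quotients, read off in order.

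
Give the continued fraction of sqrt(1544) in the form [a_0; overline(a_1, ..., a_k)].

[39; overline(3, 2, 2, 9, 2, 2, 3, 78)]

Write x_i = (sqrt(1544) + m_i)/d_i with (m_0, d_0) = (0, 1). a_0 = floor(sqrt(1544)) = 39, since 39^2 = 1521 <= 1544 < 1600 = 40^2.
Iterate m_{i+1} = d_i*a_i - m_i, d_{i+1} = (1544 - m_{i+1}^2)/d_i, a_{i+1} = floor((a_0 + m_{i+1})/d_{i+1}):
  m_1 = 1*39 - 0 = 39, d_1 = (1544 - 39^2)/1 = 23/1 = 23, a_1 = floor((39 + 39)/23) = 3.
  m_2 = 23*3 - 39 = 30, d_2 = (1544 - 30^2)/23 = 644/23 = 28, a_2 = floor((39 + 30)/28) = 2.
  m_3 = 28*2 - 30 = 26, d_3 = (1544 - 26^2)/28 = 868/28 = 31, a_3 = floor((39 + 26)/31) = 2.
  m_4 = 31*2 - 26 = 36, d_4 = (1544 - 36^2)/31 = 248/31 = 8, a_4 = floor((39 + 36)/8) = 9.
  m_5 = 8*9 - 36 = 36, d_5 = (1544 - 36^2)/8 = 248/8 = 31, a_5 = floor((39 + 36)/31) = 2.
  m_6 = 31*2 - 36 = 26, d_6 = (1544 - 26^2)/31 = 868/31 = 28, a_6 = floor((39 + 26)/28) = 2.
  m_7 = 28*2 - 26 = 30, d_7 = (1544 - 30^2)/28 = 644/28 = 23, a_7 = floor((39 + 30)/23) = 3.
  m_8 = 23*3 - 30 = 39, d_8 = (1544 - 39^2)/23 = 23/23 = 1, a_8 = floor((39 + 39)/1) = 78.
  m_9 = 1*78 - 39 = 39, d_9 = (1544 - 39^2)/1 = 23/1 = 23: (m_9, d_9) = (m_1, d_1) = (39, 23), so from here the quotients repeat a_1, ..., a_8; the period length is 8.
Hence the expansion of sqrt(1544) is a_0 = 39 followed by the repeating block 3, 2, 2, 9, 2, 2, 3, 78 (period 8).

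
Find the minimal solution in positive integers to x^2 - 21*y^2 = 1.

First expand sqrt(21) as a continued fraction. With x_i = (sqrt(21) + m_i)/d_i and (m_0, d_0) = (0, 1): a_0 = floor(sqrt(21)) = 4, since 4^2 = 16 <= 21 < 25 = 5^2.
Iterate m_{i+1} = d_i*a_i - m_i, d_{i+1} = (21 - m_{i+1}^2)/d_i, a_{i+1} = floor((a_0 + m_{i+1})/d_{i+1}):
  m_1 = 1*4 - 0 = 4, d_1 = (21 - 4^2)/1 = 5/1 = 5, a_1 = floor((4 + 4)/5) = 1.
  m_2 = 5*1 - 4 = 1, d_2 = (21 - 1^2)/5 = 20/5 = 4, a_2 = floor((4 + 1)/4) = 1.
  m_3 = 4*1 - 1 = 3, d_3 = (21 - 3^2)/4 = 12/4 = 3, a_3 = floor((4 + 3)/3) = 2.
  m_4 = 3*2 - 3 = 3, d_4 = (21 - 3^2)/3 = 12/3 = 4, a_4 = floor((4 + 3)/4) = 1.
  m_5 = 4*1 - 3 = 1, d_5 = (21 - 1^2)/4 = 20/4 = 5, a_5 = floor((4 + 1)/5) = 1.
  m_6 = 5*1 - 1 = 4, d_6 = (21 - 4^2)/5 = 5/5 = 1, a_6 = floor((4 + 4)/1) = 8.
  m_7 = 1*8 - 4 = 4, d_7 = (21 - 4^2)/1 = 5/1 = 5: (m_7, d_7) = (m_1, d_1) = (4, 5), so from here the quotients repeat a_1, ..., a_6; the period length is 6.
So sqrt(21) = [4; (1, 1, 2, 1, 1, 8)] with period length k = 6.
k is even, so the fundamental solution of x^2 - 21y^2 = 1 is (p_{k-1}, q_{k-1}) = (p_5, q_5); compute convergents through index 5.
Convergents (p_i = a_i*p_{i-1} + p_{i-2}, q_i = a_i*q_{i-1} + q_{i-2} with p_{-2}=0, p_{-1}=1, q_{-2}=1, q_{-1}=0):
  i=0: a_0=4, p_0 = 4*1 + 0 = 4, q_0 = 4*0 + 1 = 1.
  i=1: a_1=1, p_1 = 1*4 + 1 = 5, q_1 = 1*1 + 0 = 1.
  i=2: a_2=1, p_2 = 1*5 + 4 = 9, q_2 = 1*1 + 1 = 2.
  i=3: a_3=2, p_3 = 2*9 + 5 = 23, q_3 = 2*2 + 1 = 5.
  i=4: a_4=1, p_4 = 1*23 + 9 = 32, q_4 = 1*5 + 2 = 7.
  i=5: a_5=1, p_5 = 1*32 + 23 = 55, q_5 = 1*7 + 5 = 12.
Check: 55^2 - 21*12^2 = 3025 - 3024 = 1, so (x, y) = (55, 12) solves the equation, and by the theorem it is the least positive solution.

(x, y) = (55, 12)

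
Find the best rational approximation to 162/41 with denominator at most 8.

4/1

Expand x = 162/41 as a continued fraction with the Euclidean algorithm:
  162 = 3*41 + 39, so a_0 = 3.
  41 = 1*39 + 2, so a_1 = 1.
  39 = 19*2 + 1, so a_2 = 19.
  2 = 2*1 + 0, so a_3 = 2.
so x = [3; 1, 19, 2].
Convergents (p_i = a_i*p_{i-1} + p_{i-2}, q_i = a_i*q_{i-1} + q_{i-2} with p_{-2}=0, p_{-1}=1, q_{-2}=1, q_{-1}=0), until the denominator exceeds 8:
  i=0: a_0=3, p_0 = 3*1 + 0 = 3, q_0 = 3*0 + 1 = 1.
  i=1: a_1=1, p_1 = 1*3 + 1 = 4, q_1 = 1*1 + 0 = 1.
  i=2: a_2=19, p_2 = 19*4 + 3 = 79, q_2 = 19*1 + 1 = 20.
q_2 = 20 > 8, so the last convergent with denominator <= 8 is p_1/q_1 = 4/1.
The closest fraction with denominator <= 8 is either p_1/q_1 or the intermediate fraction (k*p_1 + p_0)/(k*q_1 + q_0) with the largest k >= 1 whose denominator stays <= 8; these approach x as k grows, and every other convergent or intermediate fraction in range is farther away.
Largest k: floor((8 - q_0)/q_1) = floor((8 - 1)/1) = 7.
That gives (7*4 + 3)/(7*1 + 1) = 31/8.
Compare the errors: |x - 4/1| = |162*1 - 4*41|/(41*1) = 2/41, and |x - 31/8| = |162*8 - 31*41|/(41*8) = 25/328.
Cross-multiplying, 2*328 = 656 < 1025 = 25*41, so 2/41 is smaller: the convergent 4/1 is closer to x than 31/8.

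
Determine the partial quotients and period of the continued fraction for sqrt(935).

[30; (1, 1, 2, 1, 2, 1, 1, 60)]

Write x_i = (sqrt(935) + m_i)/d_i with (m_0, d_0) = (0, 1). a_0 = floor(sqrt(935)) = 30, since 30^2 = 900 <= 935 < 961 = 31^2.
Iterate m_{i+1} = d_i*a_i - m_i, d_{i+1} = (935 - m_{i+1}^2)/d_i, a_{i+1} = floor((a_0 + m_{i+1})/d_{i+1}):
  m_1 = 1*30 - 0 = 30, d_1 = (935 - 30^2)/1 = 35/1 = 35, a_1 = floor((30 + 30)/35) = 1.
  m_2 = 35*1 - 30 = 5, d_2 = (935 - 5^2)/35 = 910/35 = 26, a_2 = floor((30 + 5)/26) = 1.
  m_3 = 26*1 - 5 = 21, d_3 = (935 - 21^2)/26 = 494/26 = 19, a_3 = floor((30 + 21)/19) = 2.
  m_4 = 19*2 - 21 = 17, d_4 = (935 - 17^2)/19 = 646/19 = 34, a_4 = floor((30 + 17)/34) = 1.
  m_5 = 34*1 - 17 = 17, d_5 = (935 - 17^2)/34 = 646/34 = 19, a_5 = floor((30 + 17)/19) = 2.
  m_6 = 19*2 - 17 = 21, d_6 = (935 - 21^2)/19 = 494/19 = 26, a_6 = floor((30 + 21)/26) = 1.
  m_7 = 26*1 - 21 = 5, d_7 = (935 - 5^2)/26 = 910/26 = 35, a_7 = floor((30 + 5)/35) = 1.
  m_8 = 35*1 - 5 = 30, d_8 = (935 - 30^2)/35 = 35/35 = 1, a_8 = floor((30 + 30)/1) = 60.
  m_9 = 1*60 - 30 = 30, d_9 = (935 - 30^2)/1 = 35/1 = 35: (m_9, d_9) = (m_1, d_1) = (30, 35), so from here the quotients repeat a_1, ..., a_8; the period length is 8.
Hence the expansion of sqrt(935) is a_0 = 30 followed by the repeating block 1, 1, 2, 1, 2, 1, 1, 60 (period 8).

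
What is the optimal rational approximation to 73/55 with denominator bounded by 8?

Expand x = 73/55 as a continued fraction with the Euclidean algorithm:
  73 = 1*55 + 18, so a_0 = 1.
  55 = 3*18 + 1, so a_1 = 3.
  18 = 18*1 + 0, so a_2 = 18.
so x = [1; 3, 18].
Convergents (p_i = a_i*p_{i-1} + p_{i-2}, q_i = a_i*q_{i-1} + q_{i-2} with p_{-2}=0, p_{-1}=1, q_{-2}=1, q_{-1}=0), until the denominator exceeds 8:
  i=0: a_0=1, p_0 = 1*1 + 0 = 1, q_0 = 1*0 + 1 = 1.
  i=1: a_1=3, p_1 = 3*1 + 1 = 4, q_1 = 3*1 + 0 = 3.
  i=2: a_2=18, p_2 = 18*4 + 1 = 73, q_2 = 18*3 + 1 = 55.
q_2 = 55 > 8, so the last convergent with denominator <= 8 is p_1/q_1 = 4/3.
The closest fraction with denominator <= 8 is either p_1/q_1 or the intermediate fraction (k*p_1 + p_0)/(k*q_1 + q_0) with the largest k >= 1 whose denominator stays <= 8; these approach x as k grows, and every other convergent or intermediate fraction in range is farther away.
Largest k: floor((8 - q_0)/q_1) = floor((8 - 1)/3) = 2.
That gives (2*4 + 1)/(2*3 + 1) = 9/7.
Compare the errors: |x - 4/3| = |73*3 - 4*55|/(55*3) = 1/165, and |x - 9/7| = |73*7 - 9*55|/(55*7) = 16/385.
Cross-multiplying, 1*385 = 385 < 2640 = 16*165, so 1/165 is smaller: the convergent 4/3 is closer to x than 9/7.

4/3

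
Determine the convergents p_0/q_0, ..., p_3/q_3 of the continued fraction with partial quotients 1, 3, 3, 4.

Using the convergent recurrence p_i = a_i*p_{i-1} + p_{i-2}, q_i = a_i*q_{i-1} + q_{i-2} with p_{-2}=0, p_{-1}=1, q_{-2}=1, q_{-1}=0:
  i=0: a_0=1, p_0 = 1*1 + 0 = 1, q_0 = 1*0 + 1 = 1.
  i=1: a_1=3, p_1 = 3*1 + 1 = 4, q_1 = 3*1 + 0 = 3.
  i=2: a_2=3, p_2 = 3*4 + 1 = 13, q_2 = 3*3 + 1 = 10.
  i=3: a_3=4, p_3 = 4*13 + 4 = 56, q_3 = 4*10 + 3 = 43.

1/1, 4/3, 13/10, 56/43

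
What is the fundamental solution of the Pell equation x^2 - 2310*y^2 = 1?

First expand sqrt(2310) as a continued fraction. With x_i = (sqrt(2310) + m_i)/d_i and (m_0, d_0) = (0, 1): a_0 = floor(sqrt(2310)) = 48, since 48^2 = 2304 <= 2310 < 2401 = 49^2.
Iterate m_{i+1} = d_i*a_i - m_i, d_{i+1} = (2310 - m_{i+1}^2)/d_i, a_{i+1} = floor((a_0 + m_{i+1})/d_{i+1}):
  m_1 = 1*48 - 0 = 48, d_1 = (2310 - 48^2)/1 = 6/1 = 6, a_1 = floor((48 + 48)/6) = 16.
  m_2 = 6*16 - 48 = 48, d_2 = (2310 - 48^2)/6 = 6/6 = 1, a_2 = floor((48 + 48)/1) = 96.
  m_3 = 1*96 - 48 = 48, d_3 = (2310 - 48^2)/1 = 6/1 = 6: (m_3, d_3) = (m_1, d_1) = (48, 6), so from here the quotients repeat a_1, a_2; the period length is 2.
So sqrt(2310) = [48; (16, 96)] with period length k = 2.
k is even, so the fundamental solution of x^2 - 2310y^2 = 1 is (p_{k-1}, q_{k-1}) = (p_1, q_1); compute convergents through index 1.
Convergents (p_i = a_i*p_{i-1} + p_{i-2}, q_i = a_i*q_{i-1} + q_{i-2} with p_{-2}=0, p_{-1}=1, q_{-2}=1, q_{-1}=0):
  i=0: a_0=48, p_0 = 48*1 + 0 = 48, q_0 = 48*0 + 1 = 1.
  i=1: a_1=16, p_1 = 16*48 + 1 = 769, q_1 = 16*1 + 0 = 16.
Check: 769^2 - 2310*16^2 = 591361 - 591360 = 1, so (x, y) = (769, 16) solves the equation, and by the theorem it is the least positive solution.

(x, y) = (769, 16)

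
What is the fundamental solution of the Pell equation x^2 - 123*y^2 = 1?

(x, y) = (122, 11)

First expand sqrt(123) as a continued fraction. With x_i = (sqrt(123) + m_i)/d_i and (m_0, d_0) = (0, 1): a_0 = floor(sqrt(123)) = 11, since 11^2 = 121 <= 123 < 144 = 12^2.
Iterate m_{i+1} = d_i*a_i - m_i, d_{i+1} = (123 - m_{i+1}^2)/d_i, a_{i+1} = floor((a_0 + m_{i+1})/d_{i+1}):
  m_1 = 1*11 - 0 = 11, d_1 = (123 - 11^2)/1 = 2/1 = 2, a_1 = floor((11 + 11)/2) = 11.
  m_2 = 2*11 - 11 = 11, d_2 = (123 - 11^2)/2 = 2/2 = 1, a_2 = floor((11 + 11)/1) = 22.
  m_3 = 1*22 - 11 = 11, d_3 = (123 - 11^2)/1 = 2/1 = 2: (m_3, d_3) = (m_1, d_1) = (11, 2), so from here the quotients repeat a_1, a_2; the period length is 2.
So sqrt(123) = [11; (11, 22)] with period length k = 2.
k is even, so the fundamental solution of x^2 - 123y^2 = 1 is (p_{k-1}, q_{k-1}) = (p_1, q_1); compute convergents through index 1.
Convergents (p_i = a_i*p_{i-1} + p_{i-2}, q_i = a_i*q_{i-1} + q_{i-2} with p_{-2}=0, p_{-1}=1, q_{-2}=1, q_{-1}=0):
  i=0: a_0=11, p_0 = 11*1 + 0 = 11, q_0 = 11*0 + 1 = 1.
  i=1: a_1=11, p_1 = 11*11 + 1 = 122, q_1 = 11*1 + 0 = 11.
Check: 122^2 - 123*11^2 = 14884 - 14883 = 1, so (x, y) = (122, 11) solves the equation, and by the theorem it is the least positive solution.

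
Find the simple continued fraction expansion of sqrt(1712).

[41; (2, 1, 1, 1, 11, 5, 11, 1, 1, 1, 2, 82)]

Write x_i = (sqrt(1712) + m_i)/d_i with (m_0, d_0) = (0, 1). a_0 = floor(sqrt(1712)) = 41, since 41^2 = 1681 <= 1712 < 1764 = 42^2.
Iterate m_{i+1} = d_i*a_i - m_i, d_{i+1} = (1712 - m_{i+1}^2)/d_i, a_{i+1} = floor((a_0 + m_{i+1})/d_{i+1}):
  m_1 = 1*41 - 0 = 41, d_1 = (1712 - 41^2)/1 = 31/1 = 31, a_1 = floor((41 + 41)/31) = 2.
  m_2 = 31*2 - 41 = 21, d_2 = (1712 - 21^2)/31 = 1271/31 = 41, a_2 = floor((41 + 21)/41) = 1.
  m_3 = 41*1 - 21 = 20, d_3 = (1712 - 20^2)/41 = 1312/41 = 32, a_3 = floor((41 + 20)/32) = 1.
  m_4 = 32*1 - 20 = 12, d_4 = (1712 - 12^2)/32 = 1568/32 = 49, a_4 = floor((41 + 12)/49) = 1.
  m_5 = 49*1 - 12 = 37, d_5 = (1712 - 37^2)/49 = 343/49 = 7, a_5 = floor((41 + 37)/7) = 11.
  m_6 = 7*11 - 37 = 40, d_6 = (1712 - 40^2)/7 = 112/7 = 16, a_6 = floor((41 + 40)/16) = 5.
  m_7 = 16*5 - 40 = 40, d_7 = (1712 - 40^2)/16 = 112/16 = 7, a_7 = floor((41 + 40)/7) = 11.
  m_8 = 7*11 - 40 = 37, d_8 = (1712 - 37^2)/7 = 343/7 = 49, a_8 = floor((41 + 37)/49) = 1.
  m_9 = 49*1 - 37 = 12, d_9 = (1712 - 12^2)/49 = 1568/49 = 32, a_9 = floor((41 + 12)/32) = 1.
  m_10 = 32*1 - 12 = 20, d_10 = (1712 - 20^2)/32 = 1312/32 = 41, a_10 = floor((41 + 20)/41) = 1.
  m_11 = 41*1 - 20 = 21, d_11 = (1712 - 21^2)/41 = 1271/41 = 31, a_11 = floor((41 + 21)/31) = 2.
  m_12 = 31*2 - 21 = 41, d_12 = (1712 - 41^2)/31 = 31/31 = 1, a_12 = floor((41 + 41)/1) = 82.
  m_13 = 1*82 - 41 = 41, d_13 = (1712 - 41^2)/1 = 31/1 = 31: (m_13, d_13) = (m_1, d_1) = (41, 31), so from here the quotients repeat a_1, ..., a_12; the period length is 12.
Hence the expansion of sqrt(1712) is a_0 = 41 followed by the repeating block 2, 1, 1, 1, 11, 5, 11, 1, 1, 1, 2, 82 (period 12).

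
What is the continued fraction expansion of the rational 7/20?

[0; 2, 1, 6]

Run the Euclidean algorithm on 7 and 20; the successive quotients are the partial quotients a_0, a_1, ... (each step inverts the fractional part left over by the previous one):
  7 = 0*20 + 7, so a_0 = 0.
  20 = 2*7 + 6, so a_1 = 2.
  7 = 1*6 + 1, so a_2 = 1.
  6 = 6*1 + 0, so a_3 = 6.
The remainder reaches 0 after 4 divisions, so the expansion has 4 partial quotients, read off in order.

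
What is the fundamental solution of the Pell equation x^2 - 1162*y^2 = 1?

(x, y) = (22616173, 663462)

First expand sqrt(1162) as a continued fraction. With x_i = (sqrt(1162) + m_i)/d_i and (m_0, d_0) = (0, 1): a_0 = floor(sqrt(1162)) = 34, since 34^2 = 1156 <= 1162 < 1225 = 35^2.
Iterate m_{i+1} = d_i*a_i - m_i, d_{i+1} = (1162 - m_{i+1}^2)/d_i, a_{i+1} = floor((a_0 + m_{i+1})/d_{i+1}):
  m_1 = 1*34 - 0 = 34, d_1 = (1162 - 34^2)/1 = 6/1 = 6, a_1 = floor((34 + 34)/6) = 11.
  m_2 = 6*11 - 34 = 32, d_2 = (1162 - 32^2)/6 = 138/6 = 23, a_2 = floor((34 + 32)/23) = 2.
  m_3 = 23*2 - 32 = 14, d_3 = (1162 - 14^2)/23 = 966/23 = 42, a_3 = floor((34 + 14)/42) = 1.
  m_4 = 42*1 - 14 = 28, d_4 = (1162 - 28^2)/42 = 378/42 = 9, a_4 = floor((34 + 28)/9) = 6.
  m_5 = 9*6 - 28 = 26, d_5 = (1162 - 26^2)/9 = 486/9 = 54, a_5 = floor((34 + 26)/54) = 1.
  m_6 = 54*1 - 26 = 28, d_6 = (1162 - 28^2)/54 = 378/54 = 7, a_6 = floor((34 + 28)/7) = 8.
  m_7 = 7*8 - 28 = 28, d_7 = (1162 - 28^2)/7 = 378/7 = 54, a_7 = floor((34 + 28)/54) = 1.
  m_8 = 54*1 - 28 = 26, d_8 = (1162 - 26^2)/54 = 486/54 = 9, a_8 = floor((34 + 26)/9) = 6.
  m_9 = 9*6 - 26 = 28, d_9 = (1162 - 28^2)/9 = 378/9 = 42, a_9 = floor((34 + 28)/42) = 1.
  m_10 = 42*1 - 28 = 14, d_10 = (1162 - 14^2)/42 = 966/42 = 23, a_10 = floor((34 + 14)/23) = 2.
  m_11 = 23*2 - 14 = 32, d_11 = (1162 - 32^2)/23 = 138/23 = 6, a_11 = floor((34 + 32)/6) = 11.
  m_12 = 6*11 - 32 = 34, d_12 = (1162 - 34^2)/6 = 6/6 = 1, a_12 = floor((34 + 34)/1) = 68.
  m_13 = 1*68 - 34 = 34, d_13 = (1162 - 34^2)/1 = 6/1 = 6: (m_13, d_13) = (m_1, d_1) = (34, 6), so from here the quotients repeat a_1, ..., a_12; the period length is 12.
So sqrt(1162) = [34; (11, 2, 1, 6, 1, 8, 1, 6, 1, 2, 11, 68)] with period length k = 12.
k is even, so the fundamental solution of x^2 - 1162y^2 = 1 is (p_{k-1}, q_{k-1}) = (p_11, q_11); compute convergents through index 11.
Convergents (p_i = a_i*p_{i-1} + p_{i-2}, q_i = a_i*q_{i-1} + q_{i-2} with p_{-2}=0, p_{-1}=1, q_{-2}=1, q_{-1}=0):
  i=0: a_0=34, p_0 = 34*1 + 0 = 34, q_0 = 34*0 + 1 = 1.
  i=1: a_1=11, p_1 = 11*34 + 1 = 375, q_1 = 11*1 + 0 = 11.
  i=2: a_2=2, p_2 = 2*375 + 34 = 784, q_2 = 2*11 + 1 = 23.
  i=3: a_3=1, p_3 = 1*784 + 375 = 1159, q_3 = 1*23 + 11 = 34.
  i=4: a_4=6, p_4 = 6*1159 + 784 = 7738, q_4 = 6*34 + 23 = 227.
  i=5: a_5=1, p_5 = 1*7738 + 1159 = 8897, q_5 = 1*227 + 34 = 261.
  i=6: a_6=8, p_6 = 8*8897 + 7738 = 78914, q_6 = 8*261 + 227 = 2315.
  i=7: a_7=1, p_7 = 1*78914 + 8897 = 87811, q_7 = 1*2315 + 261 = 2576.
  i=8: a_8=6, p_8 = 6*87811 + 78914 = 605780, q_8 = 6*2576 + 2315 = 17771.
  i=9: a_9=1, p_9 = 1*605780 + 87811 = 693591, q_9 = 1*17771 + 2576 = 20347.
  i=10: a_10=2, p_10 = 2*693591 + 605780 = 1992962, q_10 = 2*20347 + 17771 = 58465.
  i=11: a_11=11, p_11 = 11*1992962 + 693591 = 22616173, q_11 = 11*58465 + 20347 = 663462.
Check: 22616173^2 - 1162*663462^2 = 511491281165929 - 511491281165928 = 1, so (x, y) = (22616173, 663462) solves the equation, and by the theorem it is the least positive solution.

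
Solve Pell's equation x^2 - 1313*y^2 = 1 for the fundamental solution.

First expand sqrt(1313) as a continued fraction. With x_i = (sqrt(1313) + m_i)/d_i and (m_0, d_0) = (0, 1): a_0 = floor(sqrt(1313)) = 36, since 36^2 = 1296 <= 1313 < 1369 = 37^2.
Iterate m_{i+1} = d_i*a_i - m_i, d_{i+1} = (1313 - m_{i+1}^2)/d_i, a_{i+1} = floor((a_0 + m_{i+1})/d_{i+1}):
  m_1 = 1*36 - 0 = 36, d_1 = (1313 - 36^2)/1 = 17/1 = 17, a_1 = floor((36 + 36)/17) = 4.
  m_2 = 17*4 - 36 = 32, d_2 = (1313 - 32^2)/17 = 289/17 = 17, a_2 = floor((36 + 32)/17) = 4.
  m_3 = 17*4 - 32 = 36, d_3 = (1313 - 36^2)/17 = 17/17 = 1, a_3 = floor((36 + 36)/1) = 72.
  m_4 = 1*72 - 36 = 36, d_4 = (1313 - 36^2)/1 = 17/1 = 17: (m_4, d_4) = (m_1, d_1) = (36, 17), so from here the quotients repeat a_1, ..., a_3; the period length is 3.
So sqrt(1313) = [36; (4, 4, 72)] with period length k = 3.
k is odd, so (p_{k-1}, q_{k-1}) only solves x^2 - 1313y^2 = -1 and the fundamental solution of x^2 - 1313y^2 = 1 is (p_{2k-1}, q_{2k-1}) = (p_5, q_5); compute convergents through index 5, running through the period twice.
Convergents (p_i = a_i*p_{i-1} + p_{i-2}, q_i = a_i*q_{i-1} + q_{i-2} with p_{-2}=0, p_{-1}=1, q_{-2}=1, q_{-1}=0):
  i=0: a_0=36, p_0 = 36*1 + 0 = 36, q_0 = 36*0 + 1 = 1.
  i=1: a_1=4, p_1 = 4*36 + 1 = 145, q_1 = 4*1 + 0 = 4.
  i=2: a_2=4, p_2 = 4*145 + 36 = 616, q_2 = 4*4 + 1 = 17.
  i=3: a_3=72, p_3 = 72*616 + 145 = 44497, q_3 = 72*17 + 4 = 1228.
  i=4: a_4=4, p_4 = 4*44497 + 616 = 178604, q_4 = 4*1228 + 17 = 4929.
  i=5: a_5=4, p_5 = 4*178604 + 44497 = 758913, q_5 = 4*4929 + 1228 = 20944.
Indeed p_2^2 - 1313*q_2^2 = 379456 - 379457 = -1, not +1.
Check: 758913^2 - 1313*20944^2 = 575948941569 - 575948941568 = 1, so (x, y) = (758913, 20944) solves the equation, and by the theorem it is the least positive solution.

(x, y) = (758913, 20944)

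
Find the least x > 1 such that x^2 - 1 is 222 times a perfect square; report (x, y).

(x, y) = (149, 10)

First expand sqrt(222) as a continued fraction. With x_i = (sqrt(222) + m_i)/d_i and (m_0, d_0) = (0, 1): a_0 = floor(sqrt(222)) = 14, since 14^2 = 196 <= 222 < 225 = 15^2.
Iterate m_{i+1} = d_i*a_i - m_i, d_{i+1} = (222 - m_{i+1}^2)/d_i, a_{i+1} = floor((a_0 + m_{i+1})/d_{i+1}):
  m_1 = 1*14 - 0 = 14, d_1 = (222 - 14^2)/1 = 26/1 = 26, a_1 = floor((14 + 14)/26) = 1.
  m_2 = 26*1 - 14 = 12, d_2 = (222 - 12^2)/26 = 78/26 = 3, a_2 = floor((14 + 12)/3) = 8.
  m_3 = 3*8 - 12 = 12, d_3 = (222 - 12^2)/3 = 78/3 = 26, a_3 = floor((14 + 12)/26) = 1.
  m_4 = 26*1 - 12 = 14, d_4 = (222 - 14^2)/26 = 26/26 = 1, a_4 = floor((14 + 14)/1) = 28.
  m_5 = 1*28 - 14 = 14, d_5 = (222 - 14^2)/1 = 26/1 = 26: (m_5, d_5) = (m_1, d_1) = (14, 26), so from here the quotients repeat a_1, ..., a_4; the period length is 4.
So sqrt(222) = [14; (1, 8, 1, 28)] with period length k = 4.
k is even, so the fundamental solution of x^2 - 222y^2 = 1 is (p_{k-1}, q_{k-1}) = (p_3, q_3); compute convergents through index 3.
Convergents (p_i = a_i*p_{i-1} + p_{i-2}, q_i = a_i*q_{i-1} + q_{i-2} with p_{-2}=0, p_{-1}=1, q_{-2}=1, q_{-1}=0):
  i=0: a_0=14, p_0 = 14*1 + 0 = 14, q_0 = 14*0 + 1 = 1.
  i=1: a_1=1, p_1 = 1*14 + 1 = 15, q_1 = 1*1 + 0 = 1.
  i=2: a_2=8, p_2 = 8*15 + 14 = 134, q_2 = 8*1 + 1 = 9.
  i=3: a_3=1, p_3 = 1*134 + 15 = 149, q_3 = 1*9 + 1 = 10.
Check: 149^2 - 222*10^2 = 22201 - 22200 = 1, so (x, y) = (149, 10) solves the equation, and by the theorem it is the least positive solution.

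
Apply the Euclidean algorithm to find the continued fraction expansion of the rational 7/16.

Run the Euclidean algorithm on 7 and 16; the successive quotients are the partial quotients a_0, a_1, ... (each step inverts the fractional part left over by the previous one):
  7 = 0*16 + 7, so a_0 = 0.
  16 = 2*7 + 2, so a_1 = 2.
  7 = 3*2 + 1, so a_2 = 3.
  2 = 2*1 + 0, so a_3 = 2.
The remainder reaches 0 after 4 divisions, so the expansion has 4 partial quotients, read off in order.

[0; 2, 3, 2]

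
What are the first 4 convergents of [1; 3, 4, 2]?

1/1, 4/3, 17/13, 38/29

Using the convergent recurrence p_i = a_i*p_{i-1} + p_{i-2}, q_i = a_i*q_{i-1} + q_{i-2} with p_{-2}=0, p_{-1}=1, q_{-2}=1, q_{-1}=0:
  i=0: a_0=1, p_0 = 1*1 + 0 = 1, q_0 = 1*0 + 1 = 1.
  i=1: a_1=3, p_1 = 3*1 + 1 = 4, q_1 = 3*1 + 0 = 3.
  i=2: a_2=4, p_2 = 4*4 + 1 = 17, q_2 = 4*3 + 1 = 13.
  i=3: a_3=2, p_3 = 2*17 + 4 = 38, q_3 = 2*13 + 3 = 29.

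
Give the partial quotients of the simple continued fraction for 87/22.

[3; 1, 21]

Run the Euclidean algorithm on 87 and 22; the successive quotients are the partial quotients a_0, a_1, ... (each step inverts the fractional part left over by the previous one):
  87 = 3*22 + 21, so a_0 = 3.
  22 = 1*21 + 1, so a_1 = 1.
  21 = 21*1 + 0, so a_2 = 21.
The remainder reaches 0 after 3 divisions, so the expansion has 3 partial quotients, read off in order.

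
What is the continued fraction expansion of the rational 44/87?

Run the Euclidean algorithm on 44 and 87; the successive quotients are the partial quotients a_0, a_1, ... (each step inverts the fractional part left over by the previous one):
  44 = 0*87 + 44, so a_0 = 0.
  87 = 1*44 + 43, so a_1 = 1.
  44 = 1*43 + 1, so a_2 = 1.
  43 = 43*1 + 0, so a_3 = 43.
The remainder reaches 0 after 4 divisions, so the expansion has 4 partial quotients, read off in order.

[0; 1, 1, 43]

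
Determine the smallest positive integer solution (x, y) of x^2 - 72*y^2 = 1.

(x, y) = (17, 2)

First expand sqrt(72) as a continued fraction. With x_i = (sqrt(72) + m_i)/d_i and (m_0, d_0) = (0, 1): a_0 = floor(sqrt(72)) = 8, since 8^2 = 64 <= 72 < 81 = 9^2.
Iterate m_{i+1} = d_i*a_i - m_i, d_{i+1} = (72 - m_{i+1}^2)/d_i, a_{i+1} = floor((a_0 + m_{i+1})/d_{i+1}):
  m_1 = 1*8 - 0 = 8, d_1 = (72 - 8^2)/1 = 8/1 = 8, a_1 = floor((8 + 8)/8) = 2.
  m_2 = 8*2 - 8 = 8, d_2 = (72 - 8^2)/8 = 8/8 = 1, a_2 = floor((8 + 8)/1) = 16.
  m_3 = 1*16 - 8 = 8, d_3 = (72 - 8^2)/1 = 8/1 = 8: (m_3, d_3) = (m_1, d_1) = (8, 8), so from here the quotients repeat a_1, a_2; the period length is 2.
So sqrt(72) = [8; (2, 16)] with period length k = 2.
k is even, so the fundamental solution of x^2 - 72y^2 = 1 is (p_{k-1}, q_{k-1}) = (p_1, q_1); compute convergents through index 1.
Convergents (p_i = a_i*p_{i-1} + p_{i-2}, q_i = a_i*q_{i-1} + q_{i-2} with p_{-2}=0, p_{-1}=1, q_{-2}=1, q_{-1}=0):
  i=0: a_0=8, p_0 = 8*1 + 0 = 8, q_0 = 8*0 + 1 = 1.
  i=1: a_1=2, p_1 = 2*8 + 1 = 17, q_1 = 2*1 + 0 = 2.
Check: 17^2 - 72*2^2 = 289 - 288 = 1, so (x, y) = (17, 2) solves the equation, and by the theorem it is the least positive solution.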